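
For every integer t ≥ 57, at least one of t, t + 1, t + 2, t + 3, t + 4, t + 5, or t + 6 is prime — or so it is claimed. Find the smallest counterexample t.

t = 90

A counterexample is any integer t ≥ 57 such that t, t + 1, t + 2, t + 3, t + 4, t + 5, t + 6 are all composite; we check each in order.
For t = 57, 58, 59, 60, …, 87, 88, 89 the conclusion holds.
t = 90: 90 = 2 × 45; 91 = 7 × 13; 92 = 2 × 46; 93 = 3 × 31; 94 = 2 × 47; 95 = 5 × 19; 96 = 2 × 48 — all composite.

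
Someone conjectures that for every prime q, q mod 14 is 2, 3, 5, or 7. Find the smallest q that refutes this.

Check each prime q in order until the claim fails.
The first 4 eligible values, up to q = 7, all satisfy the conclusion.
q = 11: 11 mod 14 = 11 — not in {2, 3, 5, 7}.

q = 11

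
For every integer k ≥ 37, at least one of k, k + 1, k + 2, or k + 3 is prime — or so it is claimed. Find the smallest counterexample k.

The first 11 eligible values, up to k = 47, all satisfy the conclusion.
k = 48: 48 = 2 × 24; 49 = 7 × 7; 50 = 2 × 25; 51 = 3 × 17 — all composite.

k = 48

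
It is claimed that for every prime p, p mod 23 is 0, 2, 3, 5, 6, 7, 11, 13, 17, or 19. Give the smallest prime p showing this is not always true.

p = 31

A counterexample is any prime p such that the claim fails; we check each in order.
The first 10 eligible values, up to p = 29, all satisfy the conclusion.
p = 31: 31 mod 23 = 8 — not in {0, 2, 3, 5, 6, 7, 11, 13, 17, 19}.
Hence p = 31 is a counterexample.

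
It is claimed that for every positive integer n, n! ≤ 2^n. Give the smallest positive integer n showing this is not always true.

n = 4

Check each positive integer n in order until n! > 2^n.
For n = 1, 2, 3 the conclusion holds.
n = 4: n! = 24 and 2^n = 16, so 24 > 16.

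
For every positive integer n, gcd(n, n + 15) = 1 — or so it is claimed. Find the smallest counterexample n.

n = 3

A counterexample is any positive integer n such that gcd(n, n + 15) > 1; we check each in order.
n = 1: gcd(1, 16) = 1.
n = 2: gcd(2, 17) = 1.
n = 3: gcd(3, 18) = 3.
Hence n = 3 is a counterexample.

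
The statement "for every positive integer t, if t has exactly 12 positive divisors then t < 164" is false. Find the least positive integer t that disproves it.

t = 198

A counterexample is any positive integer t such that t has exactly 12 positive divisors but the claim fails; we check each in order.
For t = 60, 72, 84, 90, …, 150, 156, 160 the conclusion holds.
t = 198: τ(198) = 12; 198 ≥ 164.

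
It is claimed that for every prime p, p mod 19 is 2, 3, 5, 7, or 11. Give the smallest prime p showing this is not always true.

Check each prime p in order until the claim fails.
p = 2: 2 mod 19 = 2.
p = 3: 3 mod 19 = 3.
p = 5: 5 mod 19 = 5.
p = 7: 7 mod 19 = 7.
p = 11: 11 mod 19 = 11.
p = 13: 13 mod 19 = 13 — not in {2, 3, 5, 7, 11}.

p = 13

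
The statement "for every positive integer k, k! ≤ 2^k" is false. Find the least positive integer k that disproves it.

k = 4

A counterexample is any positive integer k such that k! > 2^k; we check each in order.
k = 1: k! = 1 and 2^k = 2, so 1 ≤ 2.
k = 2: k! = 2 and 2^k = 4, so 2 ≤ 4.
k = 3: k! = 6 and 2^k = 8, so 6 ≤ 8.
k = 4: k! = 24 and 2^k = 16, so 24 > 16.
Thus k = 4 disproves the claim, and no smaller k works.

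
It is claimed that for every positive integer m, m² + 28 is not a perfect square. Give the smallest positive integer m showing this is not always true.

m = 6

Check each positive integer m in order until m² + 28 is a perfect square.
m = 1: 1² + 28 = 29, not a perfect square.
m = 2: 2² + 28 = 32, not a perfect square.
m = 3: 3² + 28 = 37, not a perfect square.
m = 4: 4² + 28 = 44, not a perfect square.
m = 5: 5² + 28 = 53, not a perfect square.
m = 6: 6² + 28 = 64 = 8², a perfect square.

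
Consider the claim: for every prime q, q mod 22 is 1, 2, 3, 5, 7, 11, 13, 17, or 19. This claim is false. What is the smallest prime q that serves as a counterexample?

We need the least prime q for which the claim fails.
The first 10 eligible values, up to q = 29, all satisfy the conclusion.
q = 31: 31 mod 22 = 9 — not in {1, 2, 3, 5, 7, 11, 13, 17, 19}.
Thus q = 31 disproves the claim, and no smaller q works.

q = 31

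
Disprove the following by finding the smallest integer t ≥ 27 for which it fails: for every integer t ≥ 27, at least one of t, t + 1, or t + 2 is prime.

t = 32

A counterexample is any integer t ≥ 27 such that t, t + 1, t + 2 are all composite; we check each in order.
The first 5 eligible values, up to t = 31, all satisfy the conclusion.
t = 32: 32 = 2 × 16; 33 = 3 × 11; 34 = 2 × 17 — all composite.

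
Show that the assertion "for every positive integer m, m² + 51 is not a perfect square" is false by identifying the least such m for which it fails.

A counterexample is any positive integer m such that m² + 51 is a perfect square; we check each in order.
The first 6 eligible values, up to m = 6, all satisfy the conclusion.
m = 7: 7² + 51 = 100 = 10², a perfect square.
Thus m = 7 disproves the claim, and no smaller m works.

m = 7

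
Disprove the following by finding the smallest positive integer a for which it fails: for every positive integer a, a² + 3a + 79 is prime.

We need the least positive integer a for which a² + 3a + 79 is not prime.
The first 4 eligible values, up to a = 4, all satisfy the conclusion.
a = 5: a² + 3a + 79 = 119 = 7 × 17, composite.

a = 5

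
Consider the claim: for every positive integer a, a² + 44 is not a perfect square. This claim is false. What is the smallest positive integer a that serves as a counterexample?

a = 10

Check each positive integer a in order until a² + 44 is a perfect square.
The first 9 eligible values, up to a = 9, all satisfy the conclusion.
a = 10: 10² + 44 = 144 = 12², a perfect square.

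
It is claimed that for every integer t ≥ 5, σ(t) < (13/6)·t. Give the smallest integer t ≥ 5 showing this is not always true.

A counterexample is any integer t ≥ 5 such that the claim fails; we check each in order.
t = 5: σ(5) = 6; 6 < 65/6.
t = 6: σ(6) = 12; 12 < 13.
t = 7: σ(7) = 8; 8 < 91/6.
t = 8: σ(8) = 15; 15 < 52/3.
t = 9: σ(9) = 13; 13 < 39/2.
t = 10: σ(10) = 18; 18 < 65/3.
t = 11: σ(11) = 12; 12 < 143/6.
t = 12: σ(12) = 28; 28 ≥ 26.

t = 12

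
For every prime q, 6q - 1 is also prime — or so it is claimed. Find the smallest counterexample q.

q = 11

Check each prime q in order until 6q - 1 is not prime.
For q = 2, 3, 5, 7 the conclusion holds.
q = 11: 6q - 1 = 65 = 5 × 13, not prime.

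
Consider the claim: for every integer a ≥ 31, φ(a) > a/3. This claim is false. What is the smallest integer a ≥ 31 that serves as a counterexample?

a = 36

a = 31: φ(31) = 30 and 31/3 = 31/3, so φ(31) > 31/3.
a = 32: φ(32) = 16 and 32/3 = 32/3, so φ(32) > 32/3.
a = 33: φ(33) = 20 and 33/3 = 11, so φ(33) > 33/3.
a = 34: φ(34) = 16 and 34/3 = 34/3, so φ(34) > 34/3.
a = 35: φ(35) = 24 and 35/3 = 35/3, so φ(35) > 35/3.
a = 36: φ(36) = 12 and 36/3 = 12, so φ(36) ≤ 36/3.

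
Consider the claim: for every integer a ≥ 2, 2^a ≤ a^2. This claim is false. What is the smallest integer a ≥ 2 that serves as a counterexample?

a = 5

A counterexample is any integer a ≥ 2 such that 2^a > a^2; we check each in order.
For a = 2, 3, 4 the conclusion holds.
a = 5: 2^a = 32 and a^2 = 25, so 32 > 25.
Thus a = 5 disproves the claim, and no smaller a works.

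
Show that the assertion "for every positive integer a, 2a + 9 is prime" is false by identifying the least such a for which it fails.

a = 3

Check each positive integer a in order until 2a + 9 is not prime.
For a = 1, 2 the conclusion holds.
a = 3: 2a + 9 = 15 = 3 × 5, composite.
Hence a = 3 is a counterexample.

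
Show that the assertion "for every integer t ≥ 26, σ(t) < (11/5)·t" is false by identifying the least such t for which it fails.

A counterexample is any integer t ≥ 26 such that the claim fails; we check each in order.
The first 4 eligible values, up to t = 29, all satisfy the conclusion.
t = 30: σ(30) = 72; 72 ≥ 66.

t = 30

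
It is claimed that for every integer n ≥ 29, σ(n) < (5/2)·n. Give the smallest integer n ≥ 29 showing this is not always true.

n = 29: σ(29) = 30; 30 < 145/2.
n = 30: σ(30) = 72; 72 < 75.
n = 31: σ(31) = 32; 32 < 155/2.
n = 32: σ(32) = 63; 63 < 80.
n = 33: σ(33) = 48; 48 < 165/2.
n = 34: σ(34) = 54; 54 < 85.
n = 35: σ(35) = 48; 48 < 175/2.
n = 36: σ(36) = 91; 91 ≥ 90.

n = 36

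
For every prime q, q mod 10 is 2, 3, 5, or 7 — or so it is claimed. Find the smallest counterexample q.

We need the least prime q for which the claim fails.
The first 4 eligible values, up to q = 7, all satisfy the conclusion.
q = 11: 11 mod 10 = 1 — not in {2, 3, 5, 7}.

q = 11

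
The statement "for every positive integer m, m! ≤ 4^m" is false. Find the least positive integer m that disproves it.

For m = 1, 2, 3, 4, 5, 6, 7, 8 the conclusion holds.
m = 9: m! = 362880 and 4^m = 262144, so 362880 > 262144.
Hence m = 9 is a counterexample.

m = 9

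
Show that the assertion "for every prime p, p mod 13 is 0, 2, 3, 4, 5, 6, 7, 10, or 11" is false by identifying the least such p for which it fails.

p = 47

The first 14 eligible values, up to p = 43, all satisfy the conclusion.
p = 47: 47 mod 13 = 8 — not in {0, 2, 3, 4, 5, 6, 7, 10, 11}.
So p = 47 is the smallest counterexample.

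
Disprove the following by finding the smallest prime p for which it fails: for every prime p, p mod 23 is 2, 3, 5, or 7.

p = 11

The first 4 eligible values, up to p = 7, all satisfy the conclusion.
p = 11: 11 mod 23 = 11 — not in {2, 3, 5, 7}.
So p = 11 is the smallest counterexample.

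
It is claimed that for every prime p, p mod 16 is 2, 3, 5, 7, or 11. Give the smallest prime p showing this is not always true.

p = 13

For p = 2, 3, 5, 7, 11 the conclusion holds.
p = 13: 13 mod 16 = 13 — not in {2, 3, 5, 7, 11}.
Hence p = 13 is a counterexample.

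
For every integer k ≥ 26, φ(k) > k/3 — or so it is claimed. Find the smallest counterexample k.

A counterexample is any integer k ≥ 26 such that the claim fails; we check each in order.
The first 4 eligible values, up to k = 29, all satisfy the conclusion.
k = 30: φ(30) = 8 and 30/3 = 10, so φ(30) ≤ 30/3.

k = 30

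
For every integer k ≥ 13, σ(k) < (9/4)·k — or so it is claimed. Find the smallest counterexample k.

k = 24

We need the least integer k ≥ 13 for which the claim fails.
For k = 13, 14, 15, 16, …, 21, 22, 23 the conclusion holds.
k = 24: σ(24) = 60; 60 ≥ 54.
Hence k = 24 is a counterexample.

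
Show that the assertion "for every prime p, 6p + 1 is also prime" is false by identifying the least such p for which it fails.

For p = 2, 3, 5, 7, 11, 13, 17 the conclusion holds.
p = 19: 6p + 1 = 115 = 5 × 23, not prime.
Thus p = 19 disproves the claim, and no smaller p works.

p = 19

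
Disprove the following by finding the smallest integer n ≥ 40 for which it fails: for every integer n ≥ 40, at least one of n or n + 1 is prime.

n = 44

We need the least integer n ≥ 40 for which n, n + 1 are both composite.
n = 40: 41 is prime.
n = 41: 41 is prime.
n = 42: 43 is prime.
n = 43: 43 is prime.
n = 44: 44 = 2 × 22; 45 = 3 × 15 — both composite.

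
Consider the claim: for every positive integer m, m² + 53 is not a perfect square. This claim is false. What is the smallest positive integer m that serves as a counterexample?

m = 26

A counterexample is any positive integer m such that m² + 53 is a perfect square; we check each in order.
For m = 1, 2, 3, 4, …, 23, 24, 25 the conclusion holds.
m = 26: 26² + 53 = 729 = 27², a perfect square.
So m = 26 is the smallest counterexample.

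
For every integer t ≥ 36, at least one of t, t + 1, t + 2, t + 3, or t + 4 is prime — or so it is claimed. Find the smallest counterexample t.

t = 48

A counterexample is any integer t ≥ 36 such that t, t + 1, t + 2, t + 3, t + 4 are all composite; we check each in order.
For t = 36, 37, 38, 39, …, 45, 46, 47 the conclusion holds.
t = 48: 48 = 2 × 24; 49 = 7 × 7; 50 = 2 × 25; 51 = 3 × 17; 52 = 2 × 26 — all composite.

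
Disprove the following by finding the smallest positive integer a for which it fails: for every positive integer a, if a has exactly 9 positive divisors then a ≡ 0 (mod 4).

A counterexample is any positive integer a such that a has exactly 9 positive divisors but the claim fails; we check each in order.
a = 36: τ(36) = 9; 36 ≡ 0 (mod 4).
a = 100: τ(100) = 9; 100 ≡ 0 (mod 4).
a = 196: τ(196) = 9; 196 ≡ 0 (mod 4).
a = 225: τ(225) = 9; 225 ≡ 1 (mod 4).
Thus a = 225 disproves the claim, and no smaller a works.

a = 225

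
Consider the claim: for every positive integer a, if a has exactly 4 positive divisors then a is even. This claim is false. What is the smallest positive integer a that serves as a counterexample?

a = 15

a = 6: divisors of 6: 1, 2, 3, 6; 6 is even.
a = 8: divisors of 8: 1, 2, 4, 8; 8 is even.
a = 10: divisors of 10: 1, 2, 5, 10; 10 is even.
a = 14: divisors of 14: 1, 2, 7, 14; 14 is even.
a = 15: divisors of 15: 1, 3, 5, 15; 15 is odd.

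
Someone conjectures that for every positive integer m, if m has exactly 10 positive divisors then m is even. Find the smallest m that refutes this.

Check each positive integer m in order until m has exactly 10 positive divisors but m is odd.
For m = 48, 80, 112, 162, 176, 208, 272, 304, 368 the conclusion holds.
m = 405: divisors of 405: 10 divisors; 405 is odd.
Thus m = 405 disproves the claim, and no smaller m works.

m = 405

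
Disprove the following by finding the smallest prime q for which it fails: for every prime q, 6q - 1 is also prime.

q = 2: 6q - 1 = 11, prime.
q = 3: 6q - 1 = 17, prime.
q = 5: 6q - 1 = 29, prime.
q = 7: 6q - 1 = 41, prime.
q = 11: 6q - 1 = 65 = 5 × 13, not prime.
So q = 11 is the smallest counterexample.

q = 11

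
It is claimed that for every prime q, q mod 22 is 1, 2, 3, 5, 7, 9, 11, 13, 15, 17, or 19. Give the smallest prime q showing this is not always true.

A counterexample is any prime q such that the claim fails; we check each in order.
For q = 2, 3, 5, 7, …, 31, 37, 41 the conclusion holds.
q = 43: 43 mod 22 = 21 — not in {1, 2, 3, 5, 7, 9, 11, 13, 15, 17, 19}.
So q = 43 is the smallest counterexample.

q = 43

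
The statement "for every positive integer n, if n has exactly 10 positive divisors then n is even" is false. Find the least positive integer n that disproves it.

n = 405

Check each positive integer n in order until n has exactly 10 positive divisors but n is odd.
For n = 48, 80, 112, 162, 176, 208, 272, 304, 368 the conclusion holds.
n = 405: divisors of 405: 10 divisors; 405 is odd.
Thus n = 405 disproves the claim, and no smaller n works.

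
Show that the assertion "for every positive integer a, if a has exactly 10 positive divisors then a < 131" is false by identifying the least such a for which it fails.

We need the least positive integer a for which a has exactly 10 positive divisors but the claim fails.
For a = 48, 80, 112 the conclusion holds.
a = 162: τ(162) = 10; 162 ≥ 131.
Thus a = 162 disproves the claim, and no smaller a works.

a = 162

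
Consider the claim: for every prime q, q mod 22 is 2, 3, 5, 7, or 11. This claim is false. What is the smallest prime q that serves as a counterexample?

q = 13

Check each prime q in order until the claim fails.
The first 5 eligible values, up to q = 11, all satisfy the conclusion.
q = 13: 13 mod 22 = 13 — not in {2, 3, 5, 7, 11}.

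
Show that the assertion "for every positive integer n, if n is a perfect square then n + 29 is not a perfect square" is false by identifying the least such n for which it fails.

We need the least positive integer n for which n is a perfect square but n + 29 is a perfect square.
For n = 1, 4, 9, 16, …, 121, 144, 169 the conclusion holds.
n = 196: 196 = 14² and 196 + 29 = 225 = 15².

n = 196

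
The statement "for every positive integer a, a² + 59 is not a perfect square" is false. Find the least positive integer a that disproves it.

We need the least positive integer a for which a² + 59 is a perfect square.
For a = 1, 2, 3, 4, …, 26, 27, 28 the conclusion holds.
a = 29: 29² + 59 = 900 = 30², a perfect square.
Hence a = 29 is a counterexample.

a = 29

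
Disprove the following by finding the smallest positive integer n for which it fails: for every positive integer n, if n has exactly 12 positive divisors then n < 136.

n = 140

We need the least positive integer n for which n has exactly 12 positive divisors but the claim fails.
The first 8 eligible values, up to n = 132, all satisfy the conclusion.
n = 140: τ(140) = 12; 140 ≥ 136.
So n = 140 is the smallest counterexample.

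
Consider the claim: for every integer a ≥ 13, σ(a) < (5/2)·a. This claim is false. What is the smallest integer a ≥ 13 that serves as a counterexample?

Check each integer a ≥ 13 in order until the claim fails.
For a = 13, 14, 15, 16, …, 21, 22, 23 the conclusion holds.
a = 24: σ(24) = 60; 60 ≥ 60.
Thus a = 24 disproves the claim, and no smaller a works.

a = 24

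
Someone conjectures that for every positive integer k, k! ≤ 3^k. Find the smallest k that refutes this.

k = 7

k = 1: k! = 1 and 3^k = 3, so 1 ≤ 3.
k = 2: k! = 2 and 3^k = 9, so 2 ≤ 9.
k = 3: k! = 6 and 3^k = 27, so 6 ≤ 27.
k = 4: k! = 24 and 3^k = 81, so 24 ≤ 81.
k = 5: k! = 120 and 3^k = 243, so 120 ≤ 243.
k = 6: k! = 720 and 3^k = 729, so 720 ≤ 729.
k = 7: k! = 5040 and 3^k = 2187, so 5040 > 2187.
Thus k = 7 disproves the claim, and no smaller k works.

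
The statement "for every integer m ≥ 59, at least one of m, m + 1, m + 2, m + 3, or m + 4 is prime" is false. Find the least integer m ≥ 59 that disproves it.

We need the least integer m ≥ 59 for which m, m + 1, m + 2, m + 3, m + 4 are all composite.
m = 59: 59 is prime.
m = 60: 61 is prime.
m = 61: 61 is prime.
m = 62: 62 = 2 × 31; 63 = 3 × 21; 64 = 2 × 32; 65 = 5 × 13; 66 = 2 × 33 — all composite.

m = 62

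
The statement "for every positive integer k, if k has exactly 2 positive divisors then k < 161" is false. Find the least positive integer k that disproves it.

Check each positive integer k in order until k has exactly 2 positive divisors but the claim fails.
For k = 2, 3, 5, 7, …, 149, 151, 157 the conclusion holds.
k = 163: τ(163) = 2; 163 ≥ 161.
Thus k = 163 disproves the claim, and no smaller k works.

k = 163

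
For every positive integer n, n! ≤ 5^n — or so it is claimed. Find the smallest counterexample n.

Check each positive integer n in order until n! > 5^n.
For n = 1, 2, 3, 4, …, 9, 10, 11 the conclusion holds.
n = 12: n! = 479001600 and 5^n = 244140625, so 479001600 > 244140625.
Thus n = 12 disproves the claim, and no smaller n works.

n = 12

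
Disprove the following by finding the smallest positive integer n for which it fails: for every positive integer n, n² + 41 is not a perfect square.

For n = 1, 2, 3, 4, …, 17, 18, 19 the conclusion holds.
n = 20: 20² + 41 = 441 = 21², a perfect square.

n = 20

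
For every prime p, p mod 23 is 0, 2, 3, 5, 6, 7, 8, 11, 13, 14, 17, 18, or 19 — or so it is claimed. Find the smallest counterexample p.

p = 43

A counterexample is any prime p such that the claim fails; we check each in order.
For p = 2, 3, 5, 7, …, 31, 37, 41 the conclusion holds.
p = 43: 43 mod 23 = 20 — not in {0, 2, 3, 5, 6, 7, 8, 11, 13, 14, 17, 18, 19}.
Thus p = 43 disproves the claim, and no smaller p works.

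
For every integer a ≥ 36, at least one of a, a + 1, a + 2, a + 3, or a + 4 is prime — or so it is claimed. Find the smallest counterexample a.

A counterexample is any integer a ≥ 36 such that a, a + 1, a + 2, a + 3, a + 4 are all composite; we check each in order.
For a = 36, 37, 38, 39, …, 45, 46, 47 the conclusion holds.
a = 48: 48 = 2 × 24; 49 = 7 × 7; 50 = 2 × 25; 51 = 3 × 17; 52 = 2 × 26 — all composite.
So a = 48 is the smallest counterexample.

a = 48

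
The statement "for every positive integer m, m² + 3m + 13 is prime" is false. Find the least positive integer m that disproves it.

m = 9

Check each positive integer m in order until m² + 3m + 13 is not prime.
m = 1: m² + 3m + 13 = 17, prime.
m = 2: m² + 3m + 13 = 23, prime.
m = 3: m² + 3m + 13 = 31, prime.
m = 4: m² + 3m + 13 = 41, prime.
m = 5: m² + 3m + 13 = 53, prime.
m = 6: m² + 3m + 13 = 67, prime.
m = 7: m² + 3m + 13 = 83, prime.
m = 8: m² + 3m + 13 = 101, prime.
m = 9: m² + 3m + 13 = 121 = 11 × 11, composite.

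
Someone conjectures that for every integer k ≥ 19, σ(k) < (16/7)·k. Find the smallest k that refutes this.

Check each integer k ≥ 19 in order until the claim fails.
For k = 19, 20, 21, 22, 23 the conclusion holds.
k = 24: σ(24) = 60; 60 ≥ 384/7.
So k = 24 is the smallest counterexample.

k = 24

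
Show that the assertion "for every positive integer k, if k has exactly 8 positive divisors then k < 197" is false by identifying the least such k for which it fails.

k = 222

Check each positive integer k in order until k has exactly 8 positive divisors but the claim fails.
For k = 24, 30, 40, 42, …, 189, 190, 195 the conclusion holds.
k = 222: τ(222) = 8; 222 ≥ 197.
Thus k = 222 disproves the claim, and no smaller k works.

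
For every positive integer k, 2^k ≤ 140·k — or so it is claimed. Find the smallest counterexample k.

A counterexample is any positive integer k such that 2^k > 140·k; we check each in order.
For k = 1, 2, 3, 4, 5, 6, 7, 8, 9, 10 the conclusion holds.
k = 11: 2^k = 2048 and 140·k = 1540, so 2048 > 1540.
Hence k = 11 is a counterexample.

k = 11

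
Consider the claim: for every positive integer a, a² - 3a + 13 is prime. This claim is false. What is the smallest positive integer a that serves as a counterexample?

Check each positive integer a in order until a² - 3a + 13 is not prime.
The first 11 eligible values, up to a = 11, all satisfy the conclusion.
a = 12: a² - 3a + 13 = 121 = 11 × 11, composite.

a = 12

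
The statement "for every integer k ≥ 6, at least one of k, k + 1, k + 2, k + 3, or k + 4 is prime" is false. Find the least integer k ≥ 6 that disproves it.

k = 24

We need the least integer k ≥ 6 for which k, k + 1, k + 2, k + 3, k + 4 are all composite.
For k = 6, 7, 8, 9, …, 21, 22, 23 the conclusion holds.
k = 24: 24 = 2 × 12; 25 = 5 × 5; 26 = 2 × 13; 27 = 3 × 9; 28 = 2 × 14 — all composite.
Thus k = 24 disproves the claim, and no smaller k works.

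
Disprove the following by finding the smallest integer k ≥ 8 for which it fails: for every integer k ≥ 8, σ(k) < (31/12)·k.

Check each integer k ≥ 8 in order until the claim fails.
For k = 8, 9, 10, 11, …, 45, 46, 47 the conclusion holds.
k = 48: σ(48) = 124; 124 ≥ 124.
So k = 48 is the smallest counterexample.

k = 48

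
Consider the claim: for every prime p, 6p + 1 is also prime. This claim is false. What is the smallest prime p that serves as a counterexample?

p = 19

Check each prime p in order until 6p + 1 is not prime.
The first 7 eligible values, up to p = 17, all satisfy the conclusion.
p = 19: 6p + 1 = 115 = 5 × 23, not prime.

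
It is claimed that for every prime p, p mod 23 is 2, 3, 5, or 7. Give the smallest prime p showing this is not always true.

p = 11

Check each prime p in order until the claim fails.
The first 4 eligible values, up to p = 7, all satisfy the conclusion.
p = 11: 11 mod 23 = 11 — not in {2, 3, 5, 7}.
Hence p = 11 is a counterexample.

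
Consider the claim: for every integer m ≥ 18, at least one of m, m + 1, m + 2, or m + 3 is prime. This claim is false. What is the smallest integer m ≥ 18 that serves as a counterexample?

m = 24

A counterexample is any integer m ≥ 18 such that m, m + 1, m + 2, m + 3 are all composite; we check each in order.
m = 18: 19 is prime.
m = 19: 19 is prime.
m = 20: 23 is prime.
m = 21: 23 is prime.
m = 22: 23 is prime.
m = 23: 23 is prime.
m = 24: 24 = 2 × 12; 25 = 5 × 5; 26 = 2 × 13; 27 = 3 × 9 — all composite.
Hence m = 24 is a counterexample.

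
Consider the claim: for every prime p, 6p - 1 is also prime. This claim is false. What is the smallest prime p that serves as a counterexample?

p = 11

p = 2: 6p - 1 = 11, prime.
p = 3: 6p - 1 = 17, prime.
p = 5: 6p - 1 = 29, prime.
p = 7: 6p - 1 = 41, prime.
p = 11: 6p - 1 = 65 = 5 × 13, not prime.
So p = 11 is the smallest counterexample.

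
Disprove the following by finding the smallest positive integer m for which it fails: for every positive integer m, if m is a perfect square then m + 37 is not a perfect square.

The first 17 eligible values, up to m = 289, all satisfy the conclusion.
m = 324: 324 = 18² and 324 + 37 = 361 = 19².
Thus m = 324 disproves the claim, and no smaller m works.

m = 324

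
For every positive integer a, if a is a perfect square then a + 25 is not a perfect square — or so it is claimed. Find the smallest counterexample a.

a = 144

A counterexample is any positive integer a such that a is a perfect square but a + 25 is a perfect square; we check each in order.
For a = 1, 4, 9, 16, …, 81, 100, 121 the conclusion holds.
a = 144: 144 = 12² and 144 + 25 = 169 = 13².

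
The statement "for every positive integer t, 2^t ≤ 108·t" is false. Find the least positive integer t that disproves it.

t = 11

A counterexample is any positive integer t such that 2^t > 108·t; we check each in order.
The first 10 eligible values, up to t = 10, all satisfy the conclusion.
t = 11: 2^t = 2048 and 108·t = 1188, so 2048 > 1188.
Thus t = 11 disproves the claim, and no smaller t works.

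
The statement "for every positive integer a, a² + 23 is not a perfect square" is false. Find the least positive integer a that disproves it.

a = 11

Check each positive integer a in order until a² + 23 is a perfect square.
For a = 1, 2, 3, 4, 5, 6, 7, 8, 9, 10 the conclusion holds.
a = 11: 11² + 23 = 144 = 12², a perfect square.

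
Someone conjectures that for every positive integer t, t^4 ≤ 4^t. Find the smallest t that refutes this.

We need the least positive integer t for which t^4 > 4^t.
For t = 1, 2 the conclusion holds.
t = 3: t^4 = 81 and 4^t = 64, so 81 > 64.
So t = 3 is the smallest counterexample.

t = 3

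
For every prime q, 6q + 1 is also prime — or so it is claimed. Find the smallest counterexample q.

We need the least prime q for which 6q + 1 is not prime.
The first 7 eligible values, up to q = 17, all satisfy the conclusion.
q = 19: 6q + 1 = 115 = 5 × 23, not prime.

q = 19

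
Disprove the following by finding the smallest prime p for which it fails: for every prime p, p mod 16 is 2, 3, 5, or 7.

A counterexample is any prime p such that the claim fails; we check each in order.
p = 2: 2 mod 16 = 2.
p = 3: 3 mod 16 = 3.
p = 5: 5 mod 16 = 5.
p = 7: 7 mod 16 = 7.
p = 11: 11 mod 16 = 11 — not in {2, 3, 5, 7}.

p = 11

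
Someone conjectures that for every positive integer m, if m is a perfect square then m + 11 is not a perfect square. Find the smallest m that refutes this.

m = 25

For m = 1, 4, 9, 16 the conclusion holds.
m = 25: 25 = 5² and 25 + 11 = 36 = 6².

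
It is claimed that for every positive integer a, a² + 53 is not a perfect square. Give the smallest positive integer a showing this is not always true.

Check each positive integer a in order until a² + 53 is a perfect square.
For a = 1, 2, 3, 4, …, 23, 24, 25 the conclusion holds.
a = 26: 26² + 53 = 729 = 27², a perfect square.

a = 26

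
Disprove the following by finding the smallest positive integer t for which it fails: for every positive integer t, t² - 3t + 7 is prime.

For t = 1, 2, 3, 4, 5 the conclusion holds.
t = 6: t² - 3t + 7 = 25 = 5 × 5, composite.
Thus t = 6 disproves the claim, and no smaller t works.

t = 6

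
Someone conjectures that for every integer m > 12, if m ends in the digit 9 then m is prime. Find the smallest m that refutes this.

m = 39

For m = 19, 29 the conclusion holds.
m = 39: 39 ends in 9; 39 = 3 × 13, composite.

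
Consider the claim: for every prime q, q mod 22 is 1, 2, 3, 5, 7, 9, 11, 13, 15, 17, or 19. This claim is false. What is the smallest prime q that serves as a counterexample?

q = 43

A counterexample is any prime q such that the claim fails; we check each in order.
For q = 2, 3, 5, 7, …, 31, 37, 41 the conclusion holds.
q = 43: 43 mod 22 = 21 — not in {1, 2, 3, 5, 7, 9, 11, 13, 15, 17, 19}.
Thus q = 43 disproves the claim, and no smaller q works.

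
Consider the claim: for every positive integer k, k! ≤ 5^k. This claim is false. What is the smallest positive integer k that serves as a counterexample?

A counterexample is any positive integer k such that k! > 5^k; we check each in order.
For k = 1, 2, 3, 4, …, 9, 10, 11 the conclusion holds.
k = 12: k! = 479001600 and 5^k = 244140625, so 479001600 > 244140625.

k = 12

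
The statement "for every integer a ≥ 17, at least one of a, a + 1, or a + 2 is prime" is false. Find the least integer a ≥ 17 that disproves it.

A counterexample is any integer a ≥ 17 such that a, a + 1, a + 2 are all composite; we check each in order.
For a = 17, 18, 19 the conclusion holds.
a = 20: 20 = 2 × 10; 21 = 3 × 7; 22 = 2 × 11 — all composite.

a = 20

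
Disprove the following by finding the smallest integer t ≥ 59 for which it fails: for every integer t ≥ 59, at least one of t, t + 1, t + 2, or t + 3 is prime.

We need the least integer t ≥ 59 for which t, t + 1, t + 2, t + 3 are all composite.
For t = 59, 60, 61 the conclusion holds.
t = 62: 62 = 2 × 31; 63 = 3 × 21; 64 = 2 × 32; 65 = 5 × 13 — all composite.
Hence t = 62 is a counterexample.

t = 62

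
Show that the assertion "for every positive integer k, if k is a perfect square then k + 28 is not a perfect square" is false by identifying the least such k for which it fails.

k = 36

A counterexample is any positive integer k such that k is a perfect square but k + 28 is a perfect square; we check each in order.
k = 1: 1 + 28 = 29, not a perfect square.
k = 4: 4 + 28 = 32, not a perfect square.
k = 9: 9 + 28 = 37, not a perfect square.
k = 16: 16 + 28 = 44, not a perfect square.
k = 25: 25 + 28 = 53, not a perfect square.
k = 36: 36 = 6² and 36 + 28 = 64 = 8².
Hence k = 36 is a counterexample.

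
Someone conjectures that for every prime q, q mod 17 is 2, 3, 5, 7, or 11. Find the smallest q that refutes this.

q = 13

Check each prime q in order until the claim fails.
The first 5 eligible values, up to q = 11, all satisfy the conclusion.
q = 13: 13 mod 17 = 13 — not in {2, 3, 5, 7, 11}.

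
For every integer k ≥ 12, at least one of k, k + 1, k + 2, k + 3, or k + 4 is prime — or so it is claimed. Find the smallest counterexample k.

k = 24

A counterexample is any integer k ≥ 12 such that k, k + 1, k + 2, k + 3, k + 4 are all composite; we check each in order.
For k = 12, 13, 14, 15, …, 21, 22, 23 the conclusion holds.
k = 24: 24 = 2 × 12; 25 = 5 × 5; 26 = 2 × 13; 27 = 3 × 9; 28 = 2 × 14 — all composite.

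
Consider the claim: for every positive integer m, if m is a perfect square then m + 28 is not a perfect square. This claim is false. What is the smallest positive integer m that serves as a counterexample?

m = 1: 1 + 28 = 29, not a perfect square.
m = 4: 4 + 28 = 32, not a perfect square.
m = 9: 9 + 28 = 37, not a perfect square.
m = 16: 16 + 28 = 44, not a perfect square.
m = 25: 25 + 28 = 53, not a perfect square.
m = 36: 36 = 6² and 36 + 28 = 64 = 8².
Hence m = 36 is a counterexample.

m = 36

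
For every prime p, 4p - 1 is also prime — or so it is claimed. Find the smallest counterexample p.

p = 7

p = 2: 4p - 1 = 7, prime.
p = 3: 4p - 1 = 11, prime.
p = 5: 4p - 1 = 19, prime.
p = 7: 4p - 1 = 27 = 3 × 9, not prime.
Thus p = 7 disproves the claim, and no smaller p works.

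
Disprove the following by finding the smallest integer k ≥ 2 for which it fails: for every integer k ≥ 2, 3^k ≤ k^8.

Check each integer k ≥ 2 in order until 3^k > k^8.
For k = 2, 3, 4, 5, …, 20, 21, 22 the conclusion holds.
k = 23: 3^k = 94143178827 and k^8 = 78310985281, so 94143178827 > 78310985281.
So k = 23 is the smallest counterexample.

k = 23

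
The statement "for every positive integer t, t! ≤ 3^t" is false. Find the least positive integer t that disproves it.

t = 7

Check each positive integer t in order until t! > 3^t.
t = 1: t! = 1 and 3^t = 3, so 1 ≤ 3.
t = 2: t! = 2 and 3^t = 9, so 2 ≤ 9.
t = 3: t! = 6 and 3^t = 27, so 6 ≤ 27.
t = 4: t! = 24 and 3^t = 81, so 24 ≤ 81.
t = 5: t! = 120 and 3^t = 243, so 120 ≤ 243.
t = 6: t! = 720 and 3^t = 729, so 720 ≤ 729.
t = 7: t! = 5040 and 3^t = 2187, so 5040 > 2187.
Hence t = 7 is a counterexample.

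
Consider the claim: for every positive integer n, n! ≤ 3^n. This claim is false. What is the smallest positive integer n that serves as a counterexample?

A counterexample is any positive integer n such that n! > 3^n; we check each in order.
The first 6 eligible values, up to n = 6, all satisfy the conclusion.
n = 7: n! = 5040 and 3^n = 2187, so 5040 > 2187.

n = 7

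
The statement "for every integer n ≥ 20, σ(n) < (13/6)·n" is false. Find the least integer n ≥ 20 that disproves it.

n = 24

For n = 20, 21, 22, 23 the conclusion holds.
n = 24: σ(24) = 60; 60 ≥ 52.
So n = 24 is the smallest counterexample.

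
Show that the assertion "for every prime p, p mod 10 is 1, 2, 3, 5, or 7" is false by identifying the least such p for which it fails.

A counterexample is any prime p such that the claim fails; we check each in order.
For p = 2, 3, 5, 7, 11, 13, 17 the conclusion holds.
p = 19: 19 mod 10 = 9 — not in {1, 2, 3, 5, 7}.
Thus p = 19 disproves the claim, and no smaller p works.

p = 19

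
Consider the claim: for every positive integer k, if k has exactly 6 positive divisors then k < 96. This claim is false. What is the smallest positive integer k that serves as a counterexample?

We need the least positive integer k for which k has exactly 6 positive divisors but the claim fails.
For k = 12, 18, 20, 28, …, 75, 76, 92 the conclusion holds.
k = 98: τ(98) = 6; 98 ≥ 96.

k = 98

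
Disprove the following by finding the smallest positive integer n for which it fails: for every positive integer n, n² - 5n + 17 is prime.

Check each positive integer n in order until n² - 5n + 17 is not prime.
For n = 1, 2, 3, 4, …, 10, 11, 12 the conclusion holds.
n = 13: n² - 5n + 17 = 121 = 11 × 11, composite.

n = 13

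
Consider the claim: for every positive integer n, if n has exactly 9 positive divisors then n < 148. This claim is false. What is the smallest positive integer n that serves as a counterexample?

n = 196

A counterexample is any positive integer n such that n has exactly 9 positive divisors but the claim fails; we check each in order.
For n = 36, 100 the conclusion holds.
n = 196: τ(196) = 9; 196 ≥ 148.
So n = 196 is the smallest counterexample.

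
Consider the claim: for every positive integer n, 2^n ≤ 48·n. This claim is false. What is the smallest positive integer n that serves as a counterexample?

n = 9

Check each positive integer n in order until 2^n > 48·n.
n = 1: 2^n = 2 and 48·n = 48, so 2 ≤ 48.
n = 2: 2^n = 4 and 48·n = 96, so 4 ≤ 96.
n = 3: 2^n = 8 and 48·n = 144, so 8 ≤ 144.
n = 4: 2^n = 16 and 48·n = 192, so 16 ≤ 192.
n = 5: 2^n = 32 and 48·n = 240, so 32 ≤ 240.
n = 6: 2^n = 64 and 48·n = 288, so 64 ≤ 288.
n = 7: 2^n = 128 and 48·n = 336, so 128 ≤ 336.
n = 8: 2^n = 256 and 48·n = 384, so 256 ≤ 384.
n = 9: 2^n = 512 and 48·n = 432, so 512 > 432.
Thus n = 9 disproves the claim, and no smaller n works.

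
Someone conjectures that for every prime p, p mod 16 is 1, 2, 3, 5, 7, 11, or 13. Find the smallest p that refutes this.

A counterexample is any prime p such that the claim fails; we check each in order.
For p = 2, 3, 5, 7, 11, 13, 17, 19, 23, 29 the conclusion holds.
p = 31: 31 mod 16 = 15 — not in {1, 2, 3, 5, 7, 11, 13}.
So p = 31 is the smallest counterexample.

p = 31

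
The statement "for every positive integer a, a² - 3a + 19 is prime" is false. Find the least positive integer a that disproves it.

a = 18

We need the least positive integer a for which a² - 3a + 19 is not prime.
For a = 1, 2, 3, 4, …, 15, 16, 17 the conclusion holds.
a = 18: a² - 3a + 19 = 289 = 17 × 17, composite.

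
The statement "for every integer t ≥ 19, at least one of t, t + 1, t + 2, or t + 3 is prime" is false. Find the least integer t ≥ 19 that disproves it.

We need the least integer t ≥ 19 for which t, t + 1, t + 2, t + 3 are all composite.
t = 19: 19 is prime.
t = 20: 23 is prime.
t = 21: 23 is prime.
t = 22: 23 is prime.
t = 23: 23 is prime.
t = 24: 24 = 2 × 12; 25 = 5 × 5; 26 = 2 × 13; 27 = 3 × 9 — all composite.
Hence t = 24 is a counterexample.

t = 24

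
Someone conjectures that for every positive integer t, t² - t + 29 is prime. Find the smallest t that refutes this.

t = 3

We need the least positive integer t for which t² - t + 29 is not prime.
For t = 1, 2 the conclusion holds.
t = 3: t² - t + 29 = 35 = 5 × 7, composite.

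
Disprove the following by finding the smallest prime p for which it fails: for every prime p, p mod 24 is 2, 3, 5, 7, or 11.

The first 5 eligible values, up to p = 11, all satisfy the conclusion.
p = 13: 13 mod 24 = 13 — not in {2, 3, 5, 7, 11}.

p = 13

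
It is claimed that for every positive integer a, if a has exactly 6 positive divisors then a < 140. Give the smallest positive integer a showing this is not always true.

For a = 12, 18, 20, 28, …, 116, 117, 124 the conclusion holds.
a = 147: τ(147) = 6; 147 ≥ 140.

a = 147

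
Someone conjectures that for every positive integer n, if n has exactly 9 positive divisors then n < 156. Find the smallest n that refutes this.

A counterexample is any positive integer n such that n has exactly 9 positive divisors but the claim fails; we check each in order.
n = 36: τ(36) = 9; 36 < 156.
n = 100: τ(100) = 9; 100 < 156.
n = 196: τ(196) = 9; 196 ≥ 156.

n = 196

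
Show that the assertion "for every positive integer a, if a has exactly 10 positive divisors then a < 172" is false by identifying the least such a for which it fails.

We need the least positive integer a for which a has exactly 10 positive divisors but the claim fails.
The first 4 eligible values, up to a = 162, all satisfy the conclusion.
a = 176: τ(176) = 10; 176 ≥ 172.

a = 176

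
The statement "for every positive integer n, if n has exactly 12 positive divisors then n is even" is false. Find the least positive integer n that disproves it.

We need the least positive integer n for which n has exactly 12 positive divisors but n is odd.
The first 24 eligible values, up to n = 308, all satisfy the conclusion.
n = 315: divisors of 315: 12 divisors; 315 is odd.

n = 315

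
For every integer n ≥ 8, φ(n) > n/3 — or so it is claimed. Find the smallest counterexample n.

n = 8: φ(8) = 4 and 8/3 = 8/3, so φ(8) > 8/3.
n = 9: φ(9) = 6 and 9/3 = 3, so φ(9) > 9/3.
n = 10: φ(10) = 4 and 10/3 = 10/3, so φ(10) > 10/3.
n = 11: φ(11) = 10 and 11/3 = 11/3, so φ(11) > 11/3.
n = 12: φ(12) = 4 and 12/3 = 4, so φ(12) ≤ 12/3.

n = 12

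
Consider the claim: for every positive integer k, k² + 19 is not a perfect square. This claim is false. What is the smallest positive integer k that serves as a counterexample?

k = 9

Check each positive integer k in order until k² + 19 is a perfect square.
k = 1: 1² + 19 = 20, not a perfect square.
k = 2: 2² + 19 = 23, not a perfect square.
k = 3: 3² + 19 = 28, not a perfect square.
k = 4: 4² + 19 = 35, not a perfect square.
k = 5: 5² + 19 = 44, not a perfect square.
k = 6: 6² + 19 = 55, not a perfect square.
k = 7: 7² + 19 = 68, not a perfect square.
k = 8: 8² + 19 = 83, not a perfect square.
k = 9: 9² + 19 = 100 = 10², a perfect square.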